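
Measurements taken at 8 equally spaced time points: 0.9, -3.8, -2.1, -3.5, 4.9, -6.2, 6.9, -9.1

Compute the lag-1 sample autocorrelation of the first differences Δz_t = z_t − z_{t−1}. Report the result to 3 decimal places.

First differences Δz: -4.7, 1.7, -1.4, 8.4, -11.1, 13.1, -16.0
Mean of differences = -1.4286
Numerator Σ(Δz_t−Δz̄)(Δz_{t+1}−Δz̄) = -457.1351
Denominator Σ(Δz_t−Δz̄)² = 634.0343
r_1(Δz) = -457.1351 / 634.0343 = -0.721

-0.721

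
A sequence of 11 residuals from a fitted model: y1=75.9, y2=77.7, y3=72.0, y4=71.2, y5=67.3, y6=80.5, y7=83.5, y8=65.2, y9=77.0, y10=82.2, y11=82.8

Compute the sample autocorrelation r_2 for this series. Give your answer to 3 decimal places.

-0.409

Mean ȳ = (75.9 + 77.7 + 72.0 + 71.2 + 67.3 + 80.5 + 83.5 + 65.2 + 77.0 + 82.2 + 82.8)/11 = 75.9364
Numerator Σ_{t=1}^{9}(y_t−ȳ)(y_{t+2}−ȳ) = -162.0517
Denominator Σ(y_t−ȳ)² = 396.4055
r_2 = -162.0517 / 396.4055 = -0.409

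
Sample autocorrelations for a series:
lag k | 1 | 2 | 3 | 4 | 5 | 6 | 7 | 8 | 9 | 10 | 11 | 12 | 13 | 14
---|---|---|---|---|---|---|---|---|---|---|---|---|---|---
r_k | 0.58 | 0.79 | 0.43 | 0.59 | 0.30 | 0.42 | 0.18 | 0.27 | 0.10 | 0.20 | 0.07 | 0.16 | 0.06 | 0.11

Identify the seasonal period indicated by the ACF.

2

The largest autocorrelation is r_2 = 0.79, with a weaker echo at lag 4 (0.59); the remaining lags stay at or below 0.58.
The dominant spike at lag 2 indicates a seasonal period of 2.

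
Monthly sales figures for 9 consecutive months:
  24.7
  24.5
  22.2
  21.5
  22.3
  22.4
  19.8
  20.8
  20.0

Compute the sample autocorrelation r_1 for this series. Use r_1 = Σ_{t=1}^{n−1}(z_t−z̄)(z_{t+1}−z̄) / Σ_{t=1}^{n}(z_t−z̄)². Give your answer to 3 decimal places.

Mean z̄ = (24.7 + 24.5 + 22.2 + 21.5 + 22.3 + 22.4 + 19.8 + 20.8 + 20.0)/9 = 22.0222
Numerator Σ_{t=1}^{8}(z_t−z̄)(z_{t+1}−z̄) = 11.2906
Denominator Σ(z_t−z̄)² = 24.3556
r_1 = 11.2906 / 24.3556 = 0.464

0.464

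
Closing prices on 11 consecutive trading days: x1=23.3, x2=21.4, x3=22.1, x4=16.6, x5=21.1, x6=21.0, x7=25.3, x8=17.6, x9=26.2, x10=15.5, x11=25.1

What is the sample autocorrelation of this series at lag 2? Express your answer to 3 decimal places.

0.484

Mean x̄ = (23.3 + 21.4 + 22.1 + 16.6 + 21.1 + 21.0 + 25.3 + 17.6 + 26.2 + 15.5 + 25.1)/11 = 21.3818
Numerator Σ_{t=1}^{9}(x_t−x̄)(x_{t+2}−x̄) = 62.2912
Denominator Σ(x_t−x̄)² = 128.5764
r_2 = 62.2912 / 128.5764 = 0.484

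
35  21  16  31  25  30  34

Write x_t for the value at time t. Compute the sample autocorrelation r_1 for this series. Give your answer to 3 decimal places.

Mean x̄ = (35 + 21 + 16 + 31 + 25 + 30 + 34)/7 = 27.4286
Σ(x_t−x̄)(x_{t+1}−x̄) = (-48.6735) + (73.4694) + (-40.8163) + (-8.6735) + (-6.2449) + (16.8980) = -14.0408
Denominator Σ(x_t−x̄)² = 297.7143
r_1 = -14.0408 / 297.7143 = -0.047

-0.047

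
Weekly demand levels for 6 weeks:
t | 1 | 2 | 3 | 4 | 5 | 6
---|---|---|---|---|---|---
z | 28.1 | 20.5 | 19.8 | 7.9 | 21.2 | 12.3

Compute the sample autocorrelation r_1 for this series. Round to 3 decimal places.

Mean z̄ = (28.1 + 20.5 + 19.8 + 7.9 + 21.2 + 12.3)/6 = 18.3000
Deviations from mean: 9.8000, 2.2000, 1.5000, -10.4000, 2.9000, -6.0000
Numerator Σ_{t=1}^{5}(z_t−z̄)(z_{t+1}−z̄) = -38.3000
Denominator Σ(z_t−z̄)² = 255.7000
r_1 = -38.3000 / 255.7000 = -0.150

-0.150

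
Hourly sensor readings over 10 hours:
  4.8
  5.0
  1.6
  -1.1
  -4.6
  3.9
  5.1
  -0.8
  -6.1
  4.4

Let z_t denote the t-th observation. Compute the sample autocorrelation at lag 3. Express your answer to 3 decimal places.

Mean z̄ = (4.8 + 5.0 + 1.6 − 1.1 − 4.6 + 3.9 + 5.1 − 0.8 − 6.1 + 4.4)/10 = 1.2200
Σ(z_t−z̄)(z_{t+3}−z̄) = (-8.3056) + (-21.9996) + (1.0184) + (-9.0016) + (11.7564) + (-19.6176) + (12.3384) = -33.8112
Denominator Σ(z_t−z̄)² = 156.5160
r_3 = -33.8112 / 156.5160 = -0.216

-0.216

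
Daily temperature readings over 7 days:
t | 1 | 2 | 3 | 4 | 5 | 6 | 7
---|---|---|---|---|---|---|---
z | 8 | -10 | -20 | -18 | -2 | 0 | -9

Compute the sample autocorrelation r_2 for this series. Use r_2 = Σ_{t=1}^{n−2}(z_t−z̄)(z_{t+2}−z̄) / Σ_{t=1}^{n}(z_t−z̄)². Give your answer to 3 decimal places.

-0.531

Mean z̄ = (8 − 10 − 20 − 18 − 2 + 0 − 9)/7 = -7.2857
Deviations from mean: 15.2857, -2.7143, -12.7143, -10.7143, 5.2857, 7.2857, -1.7143
Σ(z_t−z̄)(z_{t+2}−z̄) = (-194.3469) + (29.0816) + (-67.2041) + (-78.0612) + (-9.0612) = -319.5918
Denominator Σ(z_t−z̄)² = 601.4286
r_2 = -319.5918 / 601.4286 = -0.531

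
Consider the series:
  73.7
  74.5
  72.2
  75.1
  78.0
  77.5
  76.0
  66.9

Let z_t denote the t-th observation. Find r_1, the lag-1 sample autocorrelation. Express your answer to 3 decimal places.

0.068

Mean z̄ = (73.7 + 74.5 + 72.2 + 75.1 + 78.0 + 77.5 + 76.0 + 66.9)/8 = 74.2375
Numerator Σ_{t=1}^{7}(z_t−z̄)(z_{t+1}−z̄) = 5.9048
Denominator Σ(z_t−z̄)² = 86.9988
r_1 = 5.9048 / 86.9988 = 0.068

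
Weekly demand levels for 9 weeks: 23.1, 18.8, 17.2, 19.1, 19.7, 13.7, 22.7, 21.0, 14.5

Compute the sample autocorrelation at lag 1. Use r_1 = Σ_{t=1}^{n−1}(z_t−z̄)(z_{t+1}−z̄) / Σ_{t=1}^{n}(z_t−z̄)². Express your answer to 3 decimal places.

-0.296

Mean z̄ = (23.1 + 18.8 + 17.2 + 19.1 + 19.7 + 13.7 + 22.7 + 21.0 + 14.5)/9 = 18.8667
Numerator Σ_{t=1}^{8}(z_t−z̄)(z_{t+1}−z̄) = -25.6144
Denominator Σ(z_t−z̄)² = 86.4600
r_1 = -25.6144 / 86.4600 = -0.296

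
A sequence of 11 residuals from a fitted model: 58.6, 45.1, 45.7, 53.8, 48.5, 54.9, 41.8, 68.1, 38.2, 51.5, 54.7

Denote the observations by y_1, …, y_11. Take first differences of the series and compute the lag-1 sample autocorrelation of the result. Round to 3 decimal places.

-0.729

First differences Δy: -13.5, 0.6, 8.1, -5.3, 6.4, -13.1, 26.3, -29.9, 13.3, 3.2
Mean of differences = -0.3900
Numerator Σ(Δy_t−Δȳ)(Δy_{t+1}−Δȳ) = -1647.5961
Denominator Σ(Δy_t−Δȳ)² = 2260.1890
r_1(Δy) = -1647.5961 / 2260.1890 = -0.729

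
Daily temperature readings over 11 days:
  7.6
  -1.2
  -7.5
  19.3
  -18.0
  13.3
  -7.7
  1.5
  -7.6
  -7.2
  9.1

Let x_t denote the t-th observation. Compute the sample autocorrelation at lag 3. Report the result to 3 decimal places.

-0.113

Mean x̄ = (7.6 − 1.2 − 7.5 + 19.3 − 18.0 + 13.3 − 7.7 + 1.5 − 7.6 − 7.2 + 9.1)/11 = 0.1455
Numerator Σ_{t=1}^{8}(x_t−x̄)(x_{t+3}−x̄) = -140.3553
Denominator Σ(x_t−x̄)² = 1242.5473
r_3 = -140.3553 / 1242.5473 = -0.113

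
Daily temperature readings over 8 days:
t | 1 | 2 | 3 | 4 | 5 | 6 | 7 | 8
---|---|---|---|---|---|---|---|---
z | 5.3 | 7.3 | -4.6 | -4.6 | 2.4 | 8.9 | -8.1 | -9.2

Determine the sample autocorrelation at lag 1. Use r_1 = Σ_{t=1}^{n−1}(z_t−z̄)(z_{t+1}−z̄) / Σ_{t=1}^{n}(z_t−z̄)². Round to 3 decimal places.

Mean z̄ = (5.3 + 7.3 − 4.6 − 4.6 + 2.4 + 8.9 − 8.1 − 9.2)/8 = -0.3250
Deviations from mean: 5.6250, 7.6250, -4.2750, -4.2750, 2.7250, 9.2250, -7.7750, -8.8750
Σ(z_t−z̄)(z_{t+1}−z̄) = (42.8906) + (-32.5969) + (18.2756) + (-11.6494) + (25.1381) + (-71.7244) + (69.0031) = 39.3369
Denominator Σ(z_t−z̄)² = 358.0750
r_1 = 39.3369 / 358.0750 = 0.110

0.110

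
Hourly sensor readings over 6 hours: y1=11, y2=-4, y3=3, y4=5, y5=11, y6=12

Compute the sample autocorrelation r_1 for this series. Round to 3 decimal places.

Mean ȳ = (11 − 4 + 3 + 5 + 11 + 12)/6 = 6.3333
Deviations from mean: 4.6667, -10.3333, -3.3333, -1.3333, 4.6667, 5.6667
Σ(y_t−ȳ)(y_{t+1}−ȳ) = (-48.2222) + (34.4444) + (4.4444) + (-6.2222) + (26.4444) = 10.8889
Denominator Σ(y_t−ȳ)² = 195.3333
r_1 = 10.8889 / 195.3333 = 0.056

0.056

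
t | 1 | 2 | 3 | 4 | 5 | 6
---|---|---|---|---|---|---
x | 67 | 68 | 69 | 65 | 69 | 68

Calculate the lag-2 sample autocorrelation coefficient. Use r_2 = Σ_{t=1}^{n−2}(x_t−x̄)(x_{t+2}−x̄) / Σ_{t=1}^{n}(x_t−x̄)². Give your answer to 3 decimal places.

Mean x̄ = (67 + 68 + 69 + 65 + 69 + 68)/6 = 67.6667
Deviations from mean: -0.6667, 0.3333, 1.3333, -2.6667, 1.3333, 0.3333
Numerator Σ_{t=1}^{4}(x_t−x̄)(x_{t+2}−x̄) = -0.8889
Denominator Σ(x_t−x̄)² = 11.3333
r_2 = -0.8889 / 11.3333 = -0.078

-0.078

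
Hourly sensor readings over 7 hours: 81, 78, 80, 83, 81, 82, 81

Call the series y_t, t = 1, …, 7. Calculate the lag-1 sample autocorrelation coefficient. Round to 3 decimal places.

Mean ȳ = (81 + 78 + 80 + 83 + 81 + 82 + 81)/7 = 80.8571
Deviations from mean: 0.1429, -2.8571, -0.8571, 2.1429, 0.1429, 1.1429, 0.1429
Numerator Σ_{t=1}^{6}(y_t−ȳ)(y_{t+1}−ȳ) = 0.8367
Denominator Σ(y_t−ȳ)² = 14.8571
r_1 = 0.8367 / 14.8571 = 0.056

0.056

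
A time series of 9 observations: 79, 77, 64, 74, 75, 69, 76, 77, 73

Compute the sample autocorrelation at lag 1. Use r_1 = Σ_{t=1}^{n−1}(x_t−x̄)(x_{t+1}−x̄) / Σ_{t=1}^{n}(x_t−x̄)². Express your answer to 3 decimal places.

Mean x̄ = (79 + 77 + 64 + 74 + 75 + 69 + 76 + 77 + 73)/9 = 73.7778
Numerator Σ_{t=1}^{8}(x_t−x̄)(x_{t+1}−x̄) = -28.3827
Denominator Σ(x_t−x̄)² = 173.5556
r_1 = -28.3827 / 173.5556 = -0.164

-0.164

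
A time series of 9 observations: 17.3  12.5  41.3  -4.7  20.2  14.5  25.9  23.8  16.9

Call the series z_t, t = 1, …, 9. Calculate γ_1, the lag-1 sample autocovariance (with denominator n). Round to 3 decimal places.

Mean z̄ = (17.3 + 12.5 + 41.3 − 4.7 + 20.2 + 14.5 + 25.9 + 23.8 + 16.9)/9 = 18.6333
Σ_{t=1}^{8}(z_t−z̄)(z_{t+1}−z̄) = -704.2111
γ_1 = -704.2111 / 9 = -78.246

-78.246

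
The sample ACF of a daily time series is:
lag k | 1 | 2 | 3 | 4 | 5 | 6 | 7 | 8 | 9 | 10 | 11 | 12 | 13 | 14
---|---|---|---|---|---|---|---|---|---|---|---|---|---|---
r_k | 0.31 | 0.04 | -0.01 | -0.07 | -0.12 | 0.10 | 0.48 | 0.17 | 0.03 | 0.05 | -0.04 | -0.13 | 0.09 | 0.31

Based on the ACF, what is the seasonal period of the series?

The largest autocorrelation is r_7 = 0.48; the remaining lags stay at or below 0.31. The elevated value at lag 1 (0.31), dropping to 0.04 at lag 2, reflects decaying short-term dependence rather than seasonality.
The dominant spike at lag 7 indicates a seasonal period of 7.

7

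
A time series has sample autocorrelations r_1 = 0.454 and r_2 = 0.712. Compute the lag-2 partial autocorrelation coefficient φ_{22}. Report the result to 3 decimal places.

0.637

φ_{22} = (r_2 − r_1²) / (1 − r_1²)
r_1² = (0.454)² = 0.206116
Numerator = 0.712 − 0.2061 = 0.5059; denominator = 1 − 0.2061 = 0.7939
φ_{22} = 0.5059 / 0.7939 = 0.637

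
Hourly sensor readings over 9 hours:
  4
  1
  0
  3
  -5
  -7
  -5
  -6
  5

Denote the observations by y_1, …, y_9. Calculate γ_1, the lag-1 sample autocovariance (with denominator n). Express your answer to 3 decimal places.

Mean ȳ = (4 + 1 + 0 + 3 − 5 − 7 − 5 − 6 + 5)/9 = -1.1111
Σ_{t=1}^{8}(y_t−ȳ)(y_{t+1}−ȳ) = 36.6543
γ_1 = 36.6543 / 9 = 4.073

4.073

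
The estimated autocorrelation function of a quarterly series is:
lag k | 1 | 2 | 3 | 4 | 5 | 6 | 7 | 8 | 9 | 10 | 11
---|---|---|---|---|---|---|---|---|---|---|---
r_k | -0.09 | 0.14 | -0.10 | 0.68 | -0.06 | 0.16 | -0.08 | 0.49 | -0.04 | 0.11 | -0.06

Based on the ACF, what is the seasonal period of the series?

4

The largest autocorrelation is r_4 = 0.68, with a weaker echo at lag 8 (0.49); the remaining lags stay at or below 0.16.
The dominant spike at lag 4 indicates a seasonal period of 4.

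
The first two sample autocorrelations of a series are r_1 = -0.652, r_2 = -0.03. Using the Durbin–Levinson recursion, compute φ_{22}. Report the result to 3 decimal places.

φ_{22} = (r_2 − r_1²) / (1 − r_1²)
r_1² = (-0.652)² = 0.425104
Numerator = -0.03 − 0.4251 = -0.4551; denominator = 1 − 0.4251 = 0.5749
φ_{22} = -0.4551 / 0.5749 = -0.792

-0.792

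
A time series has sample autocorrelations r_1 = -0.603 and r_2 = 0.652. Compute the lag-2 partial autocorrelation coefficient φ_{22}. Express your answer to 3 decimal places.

φ_{22} = (r_2 − r_1²) / (1 − r_1²)
r_1² = (-0.603)² = 0.363609
Numerator = 0.652 − 0.3636 = 0.2884; denominator = 1 − 0.3636 = 0.6364
φ_{22} = 0.2884 / 0.6364 = 0.453

0.453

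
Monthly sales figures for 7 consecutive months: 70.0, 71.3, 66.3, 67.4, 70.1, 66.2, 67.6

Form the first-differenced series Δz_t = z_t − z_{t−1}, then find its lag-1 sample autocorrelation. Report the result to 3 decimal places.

-0.530

First differences Δz: 1.3, -5.0, 1.1, 2.7, -3.9, 1.4
Mean of differences = -0.4000
Numerator Σ(Δz_t−Δz̄)(Δz_{t+1}−Δz̄) = -27.2200
Denominator Σ(Δz_t−Δz̄)² = 51.4000
r_1(Δz) = -27.2200 / 51.4000 = -0.530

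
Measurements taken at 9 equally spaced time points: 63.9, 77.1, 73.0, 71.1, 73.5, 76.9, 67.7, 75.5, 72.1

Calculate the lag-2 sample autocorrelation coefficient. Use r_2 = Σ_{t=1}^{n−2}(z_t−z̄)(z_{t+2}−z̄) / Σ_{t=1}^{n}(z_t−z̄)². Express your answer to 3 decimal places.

-0.042

Mean z̄ = (63.9 + 77.1 + 73.0 + 71.1 + 73.5 + 76.9 + 67.7 + 75.5 + 72.1)/9 = 72.3111
Σ(z_t−z̄)(z_{t+2}−z̄) = (-5.7943) + (-5.7999) + (0.8190) + (-5.5577) + (-5.4821) + (14.6335) + (0.9735) = -6.2080
Denominator Σ(z_t−z̄)² = 149.5689
r_2 = -6.2080 / 149.5689 = -0.042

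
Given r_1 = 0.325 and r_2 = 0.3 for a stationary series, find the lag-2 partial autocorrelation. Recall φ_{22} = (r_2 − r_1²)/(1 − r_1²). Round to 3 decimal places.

φ_{22} = (r_2 − r_1²) / (1 − r_1²)
r_1² = (0.325)² = 0.105625
Numerator = 0.3 − 0.1056 = 0.1944; denominator = 1 − 0.1056 = 0.8944
φ_{22} = 0.1944 / 0.8944 = 0.217

0.217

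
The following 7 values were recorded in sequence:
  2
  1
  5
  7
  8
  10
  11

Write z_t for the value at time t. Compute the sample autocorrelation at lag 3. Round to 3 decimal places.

-0.155

Mean z̄ = (2 + 1 + 5 + 7 + 8 + 10 + 11)/7 = 6.2857
Numerator Σ_{t=1}^{4}(z_t−z̄)(z_{t+3}−z̄) = -13.5306
Denominator Σ(z_t−z̄)² = 87.4286
r_3 = -13.5306 / 87.4286 = -0.155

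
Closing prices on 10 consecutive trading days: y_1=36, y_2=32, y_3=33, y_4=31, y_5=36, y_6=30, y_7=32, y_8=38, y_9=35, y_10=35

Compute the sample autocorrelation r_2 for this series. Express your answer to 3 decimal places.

-0.082

Mean ȳ = (36 + 32 + 33 + 31 + 36 + 30 + 32 + 38 + 35 + 35)/10 = 33.8000
Numerator Σ_{t=1}^{8}(y_t−ȳ)(y_{t+2}−ȳ) = -4.8800
Denominator Σ(y_t−ȳ)² = 59.6000
r_2 = -4.8800 / 59.6000 = -0.082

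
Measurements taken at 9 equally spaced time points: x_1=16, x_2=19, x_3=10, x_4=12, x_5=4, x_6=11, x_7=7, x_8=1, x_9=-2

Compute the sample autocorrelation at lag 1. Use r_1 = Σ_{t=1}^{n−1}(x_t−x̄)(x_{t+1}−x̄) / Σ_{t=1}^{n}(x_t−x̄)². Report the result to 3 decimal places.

Mean x̄ = (16 + 19 + 10 + 12 + 4 + 11 + 7 + 1 − 2)/9 = 8.6667
Numerator Σ_{t=1}^{8}(x_t−x̄)(x_{t+1}−x̄) = 158.2222
Denominator Σ(x_t−x̄)² = 376.0000
r_1 = 158.2222 / 376.0000 = 0.421

0.421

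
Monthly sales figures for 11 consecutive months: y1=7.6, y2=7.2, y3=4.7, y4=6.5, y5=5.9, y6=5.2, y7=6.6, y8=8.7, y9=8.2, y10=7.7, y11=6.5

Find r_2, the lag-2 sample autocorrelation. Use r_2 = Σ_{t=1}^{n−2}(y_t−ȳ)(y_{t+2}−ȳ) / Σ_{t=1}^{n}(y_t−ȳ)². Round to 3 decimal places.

-0.084

Mean ȳ = (7.6 + 7.2 + 4.7 + 6.5 + 5.9 + 5.2 + 6.6 + 8.7 + 8.2 + 7.7 + 6.5)/11 = 6.8000
Numerator Σ_{t=1}^{9}(y_t−ȳ)(y_{t+2}−ȳ) = -1.2800
Denominator Σ(y_t−ȳ)² = 15.1800
r_2 = -1.2800 / 15.1800 = -0.084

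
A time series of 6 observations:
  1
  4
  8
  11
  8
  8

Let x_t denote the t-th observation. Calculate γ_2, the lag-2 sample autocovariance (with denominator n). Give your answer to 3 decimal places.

Mean x̄ = (1 + 4 + 8 + 11 + 8 + 8)/6 = 6.6667
Σ_{t=1}^{4}(x_t−x̄)(x_{t+2}−x̄) = -11.5556
γ_2 = -11.5556 / 6 = -1.926

-1.926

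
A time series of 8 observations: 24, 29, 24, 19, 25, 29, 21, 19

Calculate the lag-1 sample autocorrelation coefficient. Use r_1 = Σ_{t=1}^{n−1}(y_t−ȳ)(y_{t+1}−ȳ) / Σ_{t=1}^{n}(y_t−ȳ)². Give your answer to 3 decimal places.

0.006

Mean ȳ = (24 + 29 + 24 + 19 + 25 + 29 + 21 + 19)/8 = 23.7500
Deviations from mean: 0.2500, 5.2500, 0.2500, -4.7500, 1.2500, 5.2500, -2.7500, -4.7500
Σ(y_t−ȳ)(y_{t+1}−ȳ) = (1.3125) + (1.3125) + (-1.1875) + (-5.9375) + (6.5625) + (-14.4375) + (13.0625) = 0.6875
Denominator Σ(y_t−ȳ)² = 109.5000
r_1 = 0.6875 / 109.5000 = 0.006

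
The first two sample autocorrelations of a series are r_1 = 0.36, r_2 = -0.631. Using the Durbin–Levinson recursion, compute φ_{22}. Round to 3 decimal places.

φ_{22} = (r_2 − r_1²) / (1 − r_1²)
r_1² = (0.36)² = 0.1296
Numerator = -0.631 − 0.1296 = -0.7606; denominator = 1 − 0.1296 = 0.8704
φ_{22} = -0.7606 / 0.8704 = -0.874

-0.874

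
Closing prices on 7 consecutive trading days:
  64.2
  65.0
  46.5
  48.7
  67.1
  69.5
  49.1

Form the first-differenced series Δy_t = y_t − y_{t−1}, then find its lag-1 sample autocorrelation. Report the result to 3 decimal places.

-0.014

First differences Δy: 0.8, -18.5, 2.2, 18.4, 2.4, -20.4
Mean of differences = -2.5167
Numerator Σ(Δy_t−Δȳ)(Δy_{t+1}−Δȳ) = -14.8286
Denominator Σ(Δy_t−Δȳ)² = 1070.2083
r_1(Δy) = -14.8286 / 1070.2083 = -0.014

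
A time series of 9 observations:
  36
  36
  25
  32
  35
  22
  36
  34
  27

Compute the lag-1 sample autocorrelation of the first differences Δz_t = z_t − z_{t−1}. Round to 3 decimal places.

First differences Δz: 0, -11, 7, 3, -13, 14, -2, -7
Mean of differences = -1.1250
Numerator Σ(Δz_t−Δz̄)(Δz_{t+1}−Δz̄) = -294.5156
Denominator Σ(Δz_t−Δz̄)² = 586.8750
r_1(Δz) = -294.5156 / 586.8750 = -0.502

-0.502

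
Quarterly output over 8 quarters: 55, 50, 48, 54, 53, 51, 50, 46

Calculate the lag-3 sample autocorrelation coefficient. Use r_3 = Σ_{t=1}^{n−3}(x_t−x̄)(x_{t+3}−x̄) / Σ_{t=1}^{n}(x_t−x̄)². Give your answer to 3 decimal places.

-0.037

Mean x̄ = (55 + 50 + 48 + 54 + 53 + 51 + 50 + 46)/8 = 50.8750
Σ(x_t−x̄)(x_{t+3}−x̄) = (12.8906) + (-1.8594) + (-0.3594) + (-2.7344) + (-10.3594) = -2.4219
Denominator Σ(x_t−x̄)² = 64.8750
r_3 = -2.4219 / 64.8750 = -0.037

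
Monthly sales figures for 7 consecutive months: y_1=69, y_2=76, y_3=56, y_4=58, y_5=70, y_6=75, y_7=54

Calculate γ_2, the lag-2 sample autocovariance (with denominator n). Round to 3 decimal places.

Mean ȳ = (69 + 76 + 56 + 58 + 70 + 75 + 54)/7 = 65.4286
Σ_{t=1}^{5}(y_t−ȳ)(y_{t+2}−ȳ) = -278.6531
γ_2 = -278.6531 / 7 = -39.808

-39.808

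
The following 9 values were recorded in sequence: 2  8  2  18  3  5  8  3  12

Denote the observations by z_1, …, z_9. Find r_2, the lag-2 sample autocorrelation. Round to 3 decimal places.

Mean z̄ = (2 + 8 + 2 + 18 + 3 + 5 + 8 + 3 + 12)/9 = 6.7778
Numerator Σ_{t=1}^{7}(z_t−z̄)(z_{t+2}−z̄) = 43.1235
Denominator Σ(z_t−z̄)² = 233.5556
r_2 = 43.1235 / 233.5556 = 0.185

0.185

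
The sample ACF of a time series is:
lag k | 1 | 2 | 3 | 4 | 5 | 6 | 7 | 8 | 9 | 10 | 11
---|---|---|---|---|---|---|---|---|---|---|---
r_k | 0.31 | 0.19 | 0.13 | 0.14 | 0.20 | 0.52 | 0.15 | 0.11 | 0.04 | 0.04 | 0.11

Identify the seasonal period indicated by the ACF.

The largest autocorrelation is r_6 = 0.52; the remaining lags stay at or below 0.31. The elevated value at lag 1 (0.31), dropping to 0.19 at lag 2, reflects decaying short-term dependence rather than seasonality.
The dominant spike at lag 6 indicates a seasonal period of 6.

6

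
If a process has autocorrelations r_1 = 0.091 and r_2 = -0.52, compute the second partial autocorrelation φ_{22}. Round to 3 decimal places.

φ_{22} = (r_2 − r_1²) / (1 − r_1²)
r_1² = (0.091)² = 0.008281
Numerator = -0.52 − 0.0083 = -0.5283; denominator = 1 − 0.0083 = 0.9917
φ_{22} = -0.5283 / 0.9917 = -0.533

-0.533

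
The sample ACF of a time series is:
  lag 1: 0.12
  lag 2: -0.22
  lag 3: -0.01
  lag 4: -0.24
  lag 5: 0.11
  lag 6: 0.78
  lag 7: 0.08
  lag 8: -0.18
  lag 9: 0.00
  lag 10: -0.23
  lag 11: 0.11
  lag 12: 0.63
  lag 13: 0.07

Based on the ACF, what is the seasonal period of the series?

The largest autocorrelation is r_6 = 0.78, with a weaker echo at lag 12 (0.63); the remaining lags stay at or below 0.12.
The dominant spike at lag 6 indicates a seasonal period of 6.

6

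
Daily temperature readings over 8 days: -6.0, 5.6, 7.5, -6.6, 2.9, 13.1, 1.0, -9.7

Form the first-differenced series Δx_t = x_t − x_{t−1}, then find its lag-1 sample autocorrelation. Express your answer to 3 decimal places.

-0.049

First differences Δx: 11.6, 1.9, -14.1, 9.5, 10.2, -12.1, -10.7
Mean of differences = -0.5286
Numerator Σ(Δx_t−Δx̄)(Δx_{t+1}−Δx̄) = -38.4608
Denominator Σ(Δx_t−Δx̄)² = 790.2143
r_1(Δx) = -38.4608 / 790.2143 = -0.049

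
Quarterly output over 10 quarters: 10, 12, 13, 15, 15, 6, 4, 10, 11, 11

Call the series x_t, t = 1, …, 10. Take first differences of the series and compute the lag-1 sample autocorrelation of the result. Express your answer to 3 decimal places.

First differences Δx: 2, 1, 2, 0, -9, -2, 6, 1, 0
Mean of differences = 0.1111
Numerator Σ(Δx_t−Δx̄)(Δx_{t+1}−Δx̄) = 16.0988
Denominator Σ(Δx_t−Δx̄)² = 130.8889
r_1(Δx) = 16.0988 / 130.8889 = 0.123

0.123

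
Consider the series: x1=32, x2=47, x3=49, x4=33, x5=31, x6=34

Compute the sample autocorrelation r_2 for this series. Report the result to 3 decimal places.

Mean x̄ = (32 + 47 + 49 + 33 + 31 + 34)/6 = 37.6667
Deviations from mean: -5.6667, 9.3333, 11.3333, -4.6667, -6.6667, -3.6667
Numerator Σ_{t=1}^{4}(x_t−x̄)(x_{t+2}−x̄) = -166.2222
Denominator Σ(x_t−x̄)² = 327.3333
r_2 = -166.2222 / 327.3333 = -0.508

-0.508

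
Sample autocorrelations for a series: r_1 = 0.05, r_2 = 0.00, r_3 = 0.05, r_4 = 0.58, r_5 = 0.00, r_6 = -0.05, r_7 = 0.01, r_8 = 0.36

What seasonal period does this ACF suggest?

The largest autocorrelation is r_4 = 0.58, with a weaker echo at lag 8 (0.36); the remaining lags stay at or below 0.05.
The dominant spike at lag 4 indicates a seasonal period of 4.

4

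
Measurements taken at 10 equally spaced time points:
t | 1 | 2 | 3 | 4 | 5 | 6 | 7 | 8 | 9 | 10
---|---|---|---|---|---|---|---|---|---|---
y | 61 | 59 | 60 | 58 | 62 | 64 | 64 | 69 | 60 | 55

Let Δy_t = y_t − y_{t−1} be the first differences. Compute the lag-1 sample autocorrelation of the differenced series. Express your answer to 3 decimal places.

-0.024

First differences Δy: -2, 1, -2, 4, 2, 0, 5, -9, -5
Mean of differences = -0.6667
Numerator Σ(Δy_t−Δȳ)(Δy_{t+1}−Δȳ) = -3.7778
Denominator Σ(Δy_t−Δȳ)² = 156.0000
r_1(Δy) = -3.7778 / 156.0000 = -0.024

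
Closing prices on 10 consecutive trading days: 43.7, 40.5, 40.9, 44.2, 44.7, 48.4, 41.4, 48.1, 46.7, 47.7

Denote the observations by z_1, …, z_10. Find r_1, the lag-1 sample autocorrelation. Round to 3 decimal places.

Mean z̄ = (43.7 + 40.5 + 40.9 + 44.2 + 44.7 + 48.4 + 41.4 + 48.1 + 46.7 + 47.7)/10 = 44.6300
Numerator Σ_{t=1}^{9}(z_t−z̄)(z_{t+1}−z̄) = 11.2361
Denominator Σ(z_t−z̄)² = 82.4210
r_1 = 11.2361 / 82.4210 = 0.136

0.136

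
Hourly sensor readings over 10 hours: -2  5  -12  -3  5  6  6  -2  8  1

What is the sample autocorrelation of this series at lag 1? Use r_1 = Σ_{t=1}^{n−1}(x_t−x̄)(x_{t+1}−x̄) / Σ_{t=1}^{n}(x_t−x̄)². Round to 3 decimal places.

-0.060

Mean x̄ = (-2 + 5 − 12 − 3 + 5 + 6 + 6 − 2 + 8 + 1)/10 = 1.2000
Numerator Σ_{t=1}^{9}(x_t−x̄)(x_{t+1}−x̄) = -20.0400
Denominator Σ(x_t−x̄)² = 333.6000
r_1 = -20.0400 / 333.6000 = -0.060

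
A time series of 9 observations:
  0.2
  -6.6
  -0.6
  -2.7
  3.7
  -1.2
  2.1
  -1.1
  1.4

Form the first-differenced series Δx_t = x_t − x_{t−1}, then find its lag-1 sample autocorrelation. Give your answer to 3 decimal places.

First differences Δx: -6.8, 6.0, -2.1, 6.4, -4.9, 3.3, -3.2, 2.5
Mean of differences = 0.1500
Numerator Σ(Δx_t−Δx̄)(Δx_{t+1}−Δx̄) = -133.7775
Denominator Σ(Δx_t−Δx̄)² = 178.8200
r_1(Δx) = -133.7775 / 178.8200 = -0.748

-0.748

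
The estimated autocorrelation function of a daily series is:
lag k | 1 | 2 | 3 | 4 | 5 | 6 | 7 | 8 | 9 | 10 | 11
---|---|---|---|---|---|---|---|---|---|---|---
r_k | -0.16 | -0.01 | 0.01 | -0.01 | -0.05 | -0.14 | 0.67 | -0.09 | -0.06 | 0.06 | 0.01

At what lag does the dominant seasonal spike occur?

7

The largest autocorrelation is r_7 = 0.67; the remaining lags stay at or below 0.06.
The dominant spike at lag 7 indicates a seasonal period of 7.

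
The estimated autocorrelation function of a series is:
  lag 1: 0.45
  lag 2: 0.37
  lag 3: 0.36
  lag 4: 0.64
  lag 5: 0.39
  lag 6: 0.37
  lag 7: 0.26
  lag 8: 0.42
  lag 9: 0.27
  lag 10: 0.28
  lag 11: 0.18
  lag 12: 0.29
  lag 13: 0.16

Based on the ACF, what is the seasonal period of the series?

4

The largest autocorrelation is r_4 = 0.64; the remaining lags stay at or below 0.45. The elevated value at lag 1 (0.45), dropping to 0.37 at lag 2, reflects decaying short-term dependence rather than seasonality.
The dominant spike at lag 4 indicates a seasonal period of 4.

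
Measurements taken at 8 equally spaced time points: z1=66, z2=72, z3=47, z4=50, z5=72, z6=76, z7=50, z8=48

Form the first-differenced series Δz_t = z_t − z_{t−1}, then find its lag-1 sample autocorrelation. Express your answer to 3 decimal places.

First differences Δz: 6, -25, 3, 22, 4, -26, -2
Mean of differences = -2.5714
Numerator Σ(Δz_t−Δz̄)(Δz_{t+1}−Δz̄) = -186.1837
Denominator Σ(Δz_t−Δz̄)² = 1803.7143
r_1(Δz) = -186.1837 / 1803.7143 = -0.103

-0.103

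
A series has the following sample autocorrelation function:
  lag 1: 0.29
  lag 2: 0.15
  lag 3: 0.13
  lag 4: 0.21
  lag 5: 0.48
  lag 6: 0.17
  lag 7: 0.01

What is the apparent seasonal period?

The largest autocorrelation is r_5 = 0.48; the remaining lags stay at or below 0.29. The elevated value at lag 1 (0.29), dropping to 0.15 at lag 2, reflects decaying short-term dependence rather than seasonality.
The dominant spike at lag 5 indicates a seasonal period of 5.

5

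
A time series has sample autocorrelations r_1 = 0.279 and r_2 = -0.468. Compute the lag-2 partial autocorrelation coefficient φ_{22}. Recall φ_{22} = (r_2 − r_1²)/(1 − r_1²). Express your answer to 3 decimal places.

φ_{22} = (r_2 − r_1²) / (1 − r_1²)
r_1² = (0.279)² = 0.077841
Numerator = -0.468 − 0.0778 = -0.5458; denominator = 1 − 0.0778 = 0.9222
φ_{22} = -0.5458 / 0.9222 = -0.592

-0.592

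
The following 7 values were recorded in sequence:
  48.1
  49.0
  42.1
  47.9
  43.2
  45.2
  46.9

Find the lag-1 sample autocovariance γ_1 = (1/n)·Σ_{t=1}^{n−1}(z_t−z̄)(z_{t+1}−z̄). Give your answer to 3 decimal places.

Mean z̄ = (48.1 + 49.0 + 42.1 + 47.9 + 43.2 + 45.2 + 46.9)/7 = 46.0571
Deviations: 2.0429, 2.9429, -3.9571, 1.8429, -2.8571, -0.8571, 0.8429
Σ_{t=1}^{6}(z_t−z̄)(z_{t+1}−z̄) = -16.4647
γ_1 = -16.4647 / 7 = -2.352

-2.352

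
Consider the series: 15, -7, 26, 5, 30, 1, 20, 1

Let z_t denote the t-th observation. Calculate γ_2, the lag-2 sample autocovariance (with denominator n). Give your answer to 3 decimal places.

Mean z̄ = (15 − 7 + 26 + 5 + 30 + 1 + 20 + 1)/8 = 11.3750
Deviations: 3.6250, -18.3750, 14.6250, -6.3750, 18.6250, -10.3750, 8.6250, -10.3750
Σ_{t=1}^{6}(z_t−z̄)(z_{t+2}−z̄) = 776.9688
γ_2 = 776.9688 / 8 = 97.121

97.121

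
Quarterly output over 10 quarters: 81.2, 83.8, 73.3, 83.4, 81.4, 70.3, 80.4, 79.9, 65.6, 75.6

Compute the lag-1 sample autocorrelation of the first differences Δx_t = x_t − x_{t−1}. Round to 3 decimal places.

First differences Δx: 2.6, -10.5, 10.1, -2.0, -11.1, 10.1, -0.5, -14.3, 10.0
Mean of differences = -0.6222
Numerator Σ(Δx_t−Δx̄)(Δx_{t+1}−Δx̄) = -396.0716
Denominator Σ(Δx_t−Δx̄)² = 749.4956
r_1(Δx) = -396.0716 / 749.4956 = -0.528

-0.528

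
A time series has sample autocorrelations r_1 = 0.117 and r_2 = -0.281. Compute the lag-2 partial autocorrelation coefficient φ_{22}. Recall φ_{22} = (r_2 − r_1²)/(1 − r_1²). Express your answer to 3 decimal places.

φ_{22} = (r_2 − r_1²) / (1 − r_1²)
r_1² = (0.117)² = 0.013689
Numerator = -0.281 − 0.0137 = -0.2947; denominator = 1 − 0.0137 = 0.9863
φ_{22} = -0.2947 / 0.9863 = -0.299

-0.299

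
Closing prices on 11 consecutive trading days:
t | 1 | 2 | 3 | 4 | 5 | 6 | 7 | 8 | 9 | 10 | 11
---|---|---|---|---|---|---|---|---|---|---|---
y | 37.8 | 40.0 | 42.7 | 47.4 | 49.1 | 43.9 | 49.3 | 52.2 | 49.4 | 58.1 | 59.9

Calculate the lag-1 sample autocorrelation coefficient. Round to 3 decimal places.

Mean ȳ = (37.8 + 40.0 + 42.7 + 47.4 + 49.1 + 43.9 + 49.3 + 52.2 + 49.4 + 58.1 + 59.9)/11 = 48.1636
Numerator Σ_{t=1}^{10}(y_t−ȳ)(y_{t+1}−ȳ) = 262.3069
Denominator Σ(y_t−ȳ)² = 479.1255
r_1 = 262.3069 / 479.1255 = 0.547

0.547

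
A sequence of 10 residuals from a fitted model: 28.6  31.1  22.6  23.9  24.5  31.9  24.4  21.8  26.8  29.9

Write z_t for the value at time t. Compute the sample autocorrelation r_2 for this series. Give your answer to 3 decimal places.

Mean z̄ = (28.6 + 31.1 + 22.6 + 23.9 + 24.5 + 31.9 + 24.4 + 21.8 + 26.8 + 29.9)/10 = 26.5500
Numerator Σ_{t=1}^{8}(z_t−z̄)(z_{t+2}−z̄) = -63.6900
Denominator Σ(z_t−z̄)² = 118.8250
r_2 = -63.6900 / 118.8250 = -0.536

-0.536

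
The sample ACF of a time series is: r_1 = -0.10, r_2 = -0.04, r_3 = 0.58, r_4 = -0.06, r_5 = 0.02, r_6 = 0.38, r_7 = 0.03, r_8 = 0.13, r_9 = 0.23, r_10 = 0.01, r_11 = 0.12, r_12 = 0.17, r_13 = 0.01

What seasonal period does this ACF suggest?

The largest autocorrelation is r_3 = 0.58, with weaker echoes at lags 6 (0.38), 9 (0.23) and 12 (0.17); the remaining lags stay at or below 0.13.
The dominant spike at lag 3 indicates a seasonal period of 3.

3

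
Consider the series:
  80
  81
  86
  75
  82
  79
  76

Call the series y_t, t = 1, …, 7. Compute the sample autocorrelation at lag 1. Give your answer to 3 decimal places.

-0.381

Mean ȳ = (80 + 81 + 86 + 75 + 82 + 79 + 76)/7 = 79.8571
Σ(y_t−ȳ)(y_{t+1}−ȳ) = (0.1633) + (7.0204) + (-29.8367) + (-10.4082) + (-1.8367) + (3.3061) = -31.5918
Denominator Σ(y_t−ȳ)² = 82.8571
r_1 = -31.5918 / 82.8571 = -0.381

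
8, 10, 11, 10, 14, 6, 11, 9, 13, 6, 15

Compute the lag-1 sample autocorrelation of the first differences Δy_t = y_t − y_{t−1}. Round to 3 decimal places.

First differences Δy: 2, 1, -1, 4, -8, 5, -2, 4, -7, 9
Mean of differences = 0.7000
Numerator Σ(Δy_t−Δȳ)(Δy_{t+1}−Δȳ) = -181.6900
Denominator Σ(Δy_t−Δȳ)² = 256.1000
r_1(Δy) = -181.6900 / 256.1000 = -0.709

-0.709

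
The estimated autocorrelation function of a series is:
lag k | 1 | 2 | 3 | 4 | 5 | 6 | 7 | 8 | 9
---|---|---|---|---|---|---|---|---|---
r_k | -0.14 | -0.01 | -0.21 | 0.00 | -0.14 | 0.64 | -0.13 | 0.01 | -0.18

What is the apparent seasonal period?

The largest autocorrelation is r_6 = 0.64; the remaining lags stay at or below 0.01.
The dominant spike at lag 6 indicates a seasonal period of 6.

6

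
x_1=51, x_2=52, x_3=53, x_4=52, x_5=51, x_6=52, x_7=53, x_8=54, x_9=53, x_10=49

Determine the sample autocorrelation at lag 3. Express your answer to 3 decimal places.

-0.278

Mean x̄ = (51 + 52 + 53 + 52 + 51 + 52 + 53 + 54 + 53 + 49)/10 = 52.0000
Σ(x_t−x̄)(x_{t+3}−x̄) = (0.0000) + (0.0000) + (0.0000) + (0.0000) + (-2.0000) + (0.0000) + (-3.0000) = -5.0000
Denominator Σ(x_t−x̄)² = 18.0000
r_3 = -5.0000 / 18.0000 = -0.278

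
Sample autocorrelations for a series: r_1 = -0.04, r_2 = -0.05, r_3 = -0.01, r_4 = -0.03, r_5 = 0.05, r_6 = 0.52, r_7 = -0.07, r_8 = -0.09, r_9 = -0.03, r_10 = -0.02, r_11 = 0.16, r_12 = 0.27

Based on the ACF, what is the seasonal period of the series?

6

The largest autocorrelation is r_6 = 0.52, with a weaker echo at lag 12 (0.27); the remaining lags stay at or below 0.16.
The dominant spike at lag 6 indicates a seasonal period of 6.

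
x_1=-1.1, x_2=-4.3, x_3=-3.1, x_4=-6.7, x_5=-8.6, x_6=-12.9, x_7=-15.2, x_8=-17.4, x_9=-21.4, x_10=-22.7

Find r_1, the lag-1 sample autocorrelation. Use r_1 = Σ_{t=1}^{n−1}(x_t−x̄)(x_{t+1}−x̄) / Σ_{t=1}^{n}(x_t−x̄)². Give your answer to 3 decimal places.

Mean x̄ = (-1.1 − 4.3 − 3.1 − 6.7 − 8.6 − 12.9 − 15.2 − 17.4 − 21.4 − 22.7)/10 = -11.3400
Numerator Σ_{t=1}^{9}(x_t−x̄)(x_{t+1}−x̄) = 381.4304
Denominator Σ(x_t−x̄)² = 535.6640
r_1 = 381.4304 / 535.6640 = 0.712

0.712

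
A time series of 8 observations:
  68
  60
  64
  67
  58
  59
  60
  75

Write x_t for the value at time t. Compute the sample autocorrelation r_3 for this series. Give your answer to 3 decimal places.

Mean x̄ = (68 + 60 + 64 + 67 + 58 + 59 + 60 + 75)/8 = 63.8750
Deviations from mean: 4.1250, -3.8750, 0.1250, 3.1250, -5.8750, -4.8750, -3.8750, 11.1250
Σ(x_t−x̄)(x_{t+3}−x̄) = (12.8906) + (22.7656) + (-0.6094) + (-12.1094) + (-65.3594) = -42.4219
Denominator Σ(x_t−x̄)² = 238.8750
r_3 = -42.4219 / 238.8750 = -0.178

-0.178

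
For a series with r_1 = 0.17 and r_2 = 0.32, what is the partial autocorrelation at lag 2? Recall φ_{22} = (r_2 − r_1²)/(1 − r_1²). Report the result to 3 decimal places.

φ_{22} = (r_2 − r_1²) / (1 − r_1²)
r_1² = (0.17)² = 0.0289
Numerator = 0.32 − 0.0289 = 0.2911; denominator = 1 − 0.0289 = 0.9711
φ_{22} = 0.2911 / 0.9711 = 0.300

0.300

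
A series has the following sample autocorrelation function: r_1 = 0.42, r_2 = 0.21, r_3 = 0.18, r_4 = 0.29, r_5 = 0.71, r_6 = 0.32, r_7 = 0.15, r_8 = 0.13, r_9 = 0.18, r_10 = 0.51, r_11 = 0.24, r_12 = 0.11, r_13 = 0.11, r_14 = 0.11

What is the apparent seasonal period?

The largest autocorrelation is r_5 = 0.71, with a weaker echo at lag 10 (0.51); the remaining lags stay at or below 0.42. The elevated value at lag 1 (0.42), dropping to 0.21 at lag 2, reflects decaying short-term dependence rather than seasonality.
The dominant spike at lag 5 indicates a seasonal period of 5.

5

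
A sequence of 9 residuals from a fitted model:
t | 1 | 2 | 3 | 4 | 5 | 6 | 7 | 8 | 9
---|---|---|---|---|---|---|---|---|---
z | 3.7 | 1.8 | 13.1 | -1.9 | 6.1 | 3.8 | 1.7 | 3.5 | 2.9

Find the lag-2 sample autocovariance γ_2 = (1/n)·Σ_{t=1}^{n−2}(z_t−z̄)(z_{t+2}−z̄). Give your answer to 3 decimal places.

Mean z̄ = (3.7 + 1.8 + 13.1 − 1.9 + 6.1 + 3.8 + 1.7 + 3.5 + 2.9)/9 = 3.8556
Σ_{t=1}^{7}(z_t−z̄)(z_{t+2}−z̄) = 28.7027
γ_2 = 28.7027 / 9 = 3.189

3.189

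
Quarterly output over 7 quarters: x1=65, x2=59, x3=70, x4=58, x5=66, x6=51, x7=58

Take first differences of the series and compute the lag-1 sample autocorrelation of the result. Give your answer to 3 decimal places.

-0.840

First differences Δx: -6, 11, -12, 8, -15, 7
Mean of differences = -1.1667
Numerator Σ(Δx_t−Δx̄)(Δx_{t+1}−Δx̄) = -529.6944
Denominator Σ(Δx_t−Δx̄)² = 630.8333
r_1(Δx) = -529.6944 / 630.8333 = -0.840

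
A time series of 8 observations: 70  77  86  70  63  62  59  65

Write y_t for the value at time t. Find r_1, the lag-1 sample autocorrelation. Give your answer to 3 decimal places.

0.552

Mean ȳ = (70 + 77 + 86 + 70 + 63 + 62 + 59 + 65)/8 = 69.0000
Deviations from mean: 1.0000, 8.0000, 17.0000, 1.0000, -6.0000, -7.0000, -10.0000, -4.0000
Numerator Σ_{t=1}^{7}(y_t−ȳ)(y_{t+1}−ȳ) = 307.0000
Denominator Σ(y_t−ȳ)² = 556.0000
r_1 = 307.0000 / 556.0000 = 0.552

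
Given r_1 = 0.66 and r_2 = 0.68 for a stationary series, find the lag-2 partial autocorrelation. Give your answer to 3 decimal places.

φ_{22} = (r_2 − r_1²) / (1 − r_1²)
r_1² = (0.66)² = 0.4356
Numerator = 0.68 − 0.4356 = 0.2444; denominator = 1 − 0.4356 = 0.5644
φ_{22} = 0.2444 / 0.5644 = 0.433

0.433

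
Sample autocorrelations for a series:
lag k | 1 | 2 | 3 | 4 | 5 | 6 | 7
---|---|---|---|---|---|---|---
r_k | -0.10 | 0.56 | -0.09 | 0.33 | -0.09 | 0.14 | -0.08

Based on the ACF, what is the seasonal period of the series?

2

The largest autocorrelation is r_2 = 0.56, with a weaker echo at lag 4 (0.33); the remaining lags stay at or below 0.14.
The dominant spike at lag 2 indicates a seasonal period of 2.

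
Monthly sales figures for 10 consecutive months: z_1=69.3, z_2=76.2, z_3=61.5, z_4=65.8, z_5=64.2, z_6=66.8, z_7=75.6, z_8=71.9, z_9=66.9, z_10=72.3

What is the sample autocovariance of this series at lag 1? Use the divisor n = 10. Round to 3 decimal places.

-1.017

Mean z̄ = (69.3 + 76.2 + 61.5 + 65.8 + 64.2 + 66.8 + 75.6 + 71.9 + 66.9 + 72.3)/10 = 69.0500
Σ_{t=1}^{9}(z_t−z̄)(z_{t+1}−z̄) = -10.1675
γ_1 = -10.1675 / 10 = -1.017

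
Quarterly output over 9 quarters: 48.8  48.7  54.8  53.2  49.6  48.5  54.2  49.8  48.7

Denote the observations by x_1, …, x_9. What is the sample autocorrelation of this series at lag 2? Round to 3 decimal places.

Mean x̄ = (48.8 + 48.7 + 54.8 + 53.2 + 49.6 + 48.5 + 54.2 + 49.8 + 48.7)/9 = 50.7000
Numerator Σ_{t=1}^{7}(x_t−x̄)(x_{t+2}−x̄) = -31.6700
Denominator Σ(x_t−x̄)² = 53.7800
r_2 = -31.6700 / 53.7800 = -0.589

-0.589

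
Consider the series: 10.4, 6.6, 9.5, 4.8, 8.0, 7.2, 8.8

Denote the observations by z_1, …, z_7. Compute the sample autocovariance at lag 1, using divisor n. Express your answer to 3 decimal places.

Mean z̄ = (10.4 + 6.6 + 9.5 + 4.8 + 8.0 + 7.2 + 8.8)/7 = 7.9000
Σ_{t=1}^{6}(z_t−z̄)(z_{t+1}−z̄) = -11.3000
γ_1 = -11.3000 / 7 = -1.614

-1.614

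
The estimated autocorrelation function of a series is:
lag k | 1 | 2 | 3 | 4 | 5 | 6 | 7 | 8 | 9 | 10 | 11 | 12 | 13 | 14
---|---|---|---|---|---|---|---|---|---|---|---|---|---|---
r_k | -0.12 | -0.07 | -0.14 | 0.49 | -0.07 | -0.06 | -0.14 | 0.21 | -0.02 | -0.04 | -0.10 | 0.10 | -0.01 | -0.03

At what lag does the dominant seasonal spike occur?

The largest autocorrelation is r_4 = 0.49, with a weaker echo at lag 8 (0.21); the remaining lags stay at or below 0.10.
The dominant spike at lag 4 indicates a seasonal period of 4.

4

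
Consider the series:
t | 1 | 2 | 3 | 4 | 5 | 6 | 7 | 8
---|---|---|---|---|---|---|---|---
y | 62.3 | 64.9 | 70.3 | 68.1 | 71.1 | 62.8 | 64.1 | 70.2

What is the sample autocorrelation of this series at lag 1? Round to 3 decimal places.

-0.039

Mean ȳ = (62.3 + 64.9 + 70.3 + 68.1 + 71.1 + 62.8 + 64.1 + 70.2)/8 = 66.7250
Deviations from mean: -4.4250, -1.8250, 3.5750, 1.3750, 4.3750, -3.9250, -2.6250, 3.4750
Numerator Σ_{t=1}^{7}(y_t−ȳ)(y_{t+1}−ȳ) = -3.5081
Denominator Σ(y_t−ȳ)² = 91.0950
r_1 = -3.5081 / 91.0950 = -0.039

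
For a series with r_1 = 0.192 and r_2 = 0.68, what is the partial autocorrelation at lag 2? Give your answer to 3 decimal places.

0.668

φ_{22} = (r_2 − r_1²) / (1 − r_1²)
r_1² = (0.192)² = 0.036864
Numerator = 0.68 − 0.0369 = 0.6431; denominator = 1 − 0.0369 = 0.9631
φ_{22} = 0.6431 / 0.9631 = 0.668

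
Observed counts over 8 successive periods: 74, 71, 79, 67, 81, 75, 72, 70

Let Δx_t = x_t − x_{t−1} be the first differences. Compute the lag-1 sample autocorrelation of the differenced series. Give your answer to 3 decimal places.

First differences Δx: -3, 8, -12, 14, -6, -3, -2
Mean of differences = -0.5714
Numerator Σ(Δx_t−Δx̄)(Δx_{t+1}−Δx̄) = -347.7551
Denominator Σ(Δx_t−Δx̄)² = 459.7143
r_1(Δx) = -347.7551 / 459.7143 = -0.756

-0.756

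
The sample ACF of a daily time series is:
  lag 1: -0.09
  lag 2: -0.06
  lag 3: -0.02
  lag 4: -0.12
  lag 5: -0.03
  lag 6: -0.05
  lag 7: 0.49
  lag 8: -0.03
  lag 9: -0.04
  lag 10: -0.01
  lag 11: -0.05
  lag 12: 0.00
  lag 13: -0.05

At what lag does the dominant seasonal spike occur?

7

The largest autocorrelation is r_7 = 0.49; the remaining lags stay at or below 0.00.
The dominant spike at lag 7 indicates a seasonal period of 7.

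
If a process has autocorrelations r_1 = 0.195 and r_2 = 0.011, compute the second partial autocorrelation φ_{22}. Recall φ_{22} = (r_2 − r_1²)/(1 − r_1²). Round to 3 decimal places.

-0.028

φ_{22} = (r_2 − r_1²) / (1 − r_1²)
r_1² = (0.195)² = 0.038025
Numerator = 0.011 − 0.0380 = -0.0270; denominator = 1 − 0.0380 = 0.9620
φ_{22} = -0.0270 / 0.9620 = -0.028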